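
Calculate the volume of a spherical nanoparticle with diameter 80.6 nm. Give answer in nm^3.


Radius r = 80.6/2 = 40.3 nm
Volume V = (4/3) * pi * r^3
V = (4/3) * pi * (40.3)^3
V = 274159.78 nm^3

274159.78


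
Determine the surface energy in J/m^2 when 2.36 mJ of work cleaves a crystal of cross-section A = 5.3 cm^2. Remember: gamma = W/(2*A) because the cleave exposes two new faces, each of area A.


Convert: A = 5.3 cm^2 = 0.00053 m^2, W = 2.36 mJ = 0.00236 J
Cleaving exposes two faces of area A, so total new surface = 2*A and gamma = W / (2*A)
gamma = 0.00236 / (2 * 0.00053)
gamma = 2.226 J/m^2

2.226


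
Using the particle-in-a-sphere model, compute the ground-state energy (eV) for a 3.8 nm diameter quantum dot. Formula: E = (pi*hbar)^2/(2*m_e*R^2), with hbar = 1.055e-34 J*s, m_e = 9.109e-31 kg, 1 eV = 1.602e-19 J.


Radius R = 3.8/2 = 1.9 nm = 1.9e-09 m
E = (pi * 1.055e-34)^2 / (2 * 9.109e-31 * (1.9e-09)^2)
E(J) = 1.67031e-20
E = E(J) / 1.602e-19 = 0.1043 eV

0.1043


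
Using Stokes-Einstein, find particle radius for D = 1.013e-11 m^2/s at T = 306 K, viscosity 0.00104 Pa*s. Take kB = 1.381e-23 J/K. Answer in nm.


Stokes-Einstein: R = kB*T / (6*pi*eta*D)
R = 1.381e-23 * 306 / (6 * pi * 0.00104 * 1.013e-11)
R = 2.128e-08 m = 21.28 nm

21.28


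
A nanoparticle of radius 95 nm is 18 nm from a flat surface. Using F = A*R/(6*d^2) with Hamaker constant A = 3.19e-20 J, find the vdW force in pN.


Convert to SI: R = 95 nm = 9.5e-08 m, d = 18 nm = 1.8e-08 m
F = A * R / (6 * d^2)
F = 3.19e-20 * 9.5e-08 / (6 * (1.8e-08)^2)
F = 1.5589e-12 N = 1.559 pN

1.559


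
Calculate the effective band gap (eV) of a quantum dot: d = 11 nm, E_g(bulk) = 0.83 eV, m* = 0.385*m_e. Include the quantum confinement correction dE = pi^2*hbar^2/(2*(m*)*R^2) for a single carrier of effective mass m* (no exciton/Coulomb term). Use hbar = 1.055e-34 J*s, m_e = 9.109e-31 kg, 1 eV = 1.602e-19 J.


Radius R = 11/2 nm = 5.5e-09 m
Confinement energy dE = pi^2 * hbar^2 / (2 * m_eff * m_e * R^2)
dE = pi^2 * (1.055e-34)^2 / (2 * 0.385 * 9.109e-31 * (5.5e-09)^2) J, divided by 1.602e-19 J/eV
dE = 0.0323 eV
Total band gap = E_g(bulk) + dE = 0.83 + 0.0323 = 0.8623 eV

0.8623


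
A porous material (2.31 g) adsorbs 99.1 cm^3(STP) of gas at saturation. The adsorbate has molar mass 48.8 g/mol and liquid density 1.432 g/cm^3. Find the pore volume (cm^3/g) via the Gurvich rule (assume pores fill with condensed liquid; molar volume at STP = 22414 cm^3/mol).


Moles adsorbed n = V_ads / 22414 = 99.1 / 22414 = 4.421344e-03 mol
Liquid volume V_liq = n * M / rho_liq = 4.421344e-03 * 48.8 / 1.432 = 0.15067 cm^3
Specific pore volume V_pore = V_liq / m_sample = 0.15067 / 2.31
V_pore = 0.0652 cm^3/g

0.0652


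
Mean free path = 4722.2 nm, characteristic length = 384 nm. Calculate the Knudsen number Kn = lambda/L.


Knudsen number Kn = lambda / L
Kn = 4722.2 / 384
Kn = 12.2974

12.2974


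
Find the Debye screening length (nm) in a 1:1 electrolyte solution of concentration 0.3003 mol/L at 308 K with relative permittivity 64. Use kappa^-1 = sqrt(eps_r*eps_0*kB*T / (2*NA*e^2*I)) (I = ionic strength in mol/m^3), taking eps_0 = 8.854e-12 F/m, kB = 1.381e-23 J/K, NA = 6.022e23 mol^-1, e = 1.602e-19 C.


Ionic strength I = 0.3003 * 1^2 * 1000 = 300.3 mol/m^3
kappa^-1 = sqrt(64 * 8.854e-12 * 1.381e-23 * 308 / (2 * 6.022e23 * (1.602e-19)^2 * 300.3))
kappa^-1 = 0.51 nm

0.51


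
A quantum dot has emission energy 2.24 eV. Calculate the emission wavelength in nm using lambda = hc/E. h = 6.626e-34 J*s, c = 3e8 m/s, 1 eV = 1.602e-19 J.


Convert energy: E = 2.24 eV = 2.24 * 1.602e-19 = 3.58848e-19 J
lambda = h*c / E = 6.626e-34 * 3e8 / 3.58848e-19
lambda = 5.53939e-07 m = 553.9 nm

553.9


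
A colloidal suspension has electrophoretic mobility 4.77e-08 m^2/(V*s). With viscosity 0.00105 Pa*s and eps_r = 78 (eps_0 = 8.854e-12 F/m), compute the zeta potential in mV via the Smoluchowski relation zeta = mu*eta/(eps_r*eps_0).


Smoluchowski equation: zeta = mu * eta / (eps_r * eps_0)
zeta = 4.77e-08 * 0.00105 / (78 * 8.854e-12)
zeta = 0.072523 V = 72.52 mV

72.52


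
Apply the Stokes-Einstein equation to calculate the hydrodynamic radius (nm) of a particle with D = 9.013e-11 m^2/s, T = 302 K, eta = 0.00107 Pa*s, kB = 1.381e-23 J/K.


Stokes-Einstein: R = kB*T / (6*pi*eta*D)
R = 1.381e-23 * 302 / (6 * pi * 0.00107 * 9.013e-11)
R = 2.29428e-09 m = 2.29 nm

2.29


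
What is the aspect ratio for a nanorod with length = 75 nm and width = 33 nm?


Aspect ratio AR = length / diameter
AR = 75 / 33
AR = 2.27

2.27


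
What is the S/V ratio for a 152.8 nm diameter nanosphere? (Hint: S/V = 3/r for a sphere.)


Radius r = 152.8/2 = 76.4 nm
S/V = 3 / r = 3 / 76.4
S/V = 0.0393 nm^-1

0.0393


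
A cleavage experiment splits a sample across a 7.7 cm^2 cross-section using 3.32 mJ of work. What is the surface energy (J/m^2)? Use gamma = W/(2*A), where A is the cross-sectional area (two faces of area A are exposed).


Convert: A = 7.7 cm^2 = 0.00077 m^2, W = 3.32 mJ = 0.00332 J
Cleaving exposes two faces of area A, so total new surface = 2*A and gamma = W / (2*A)
gamma = 0.00332 / (2 * 0.00077)
gamma = 2.156 J/m^2

2.156


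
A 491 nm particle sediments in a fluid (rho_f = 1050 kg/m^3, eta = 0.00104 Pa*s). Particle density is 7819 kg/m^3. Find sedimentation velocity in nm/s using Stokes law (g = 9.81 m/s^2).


Radius R = 491/2 nm = 2.455e-07 m
Density difference = 7819 - 1050 = 6769 kg/m^3
v = 2 * R^2 * (rho_p - rho_f) * g / (9 * eta)
v = 2 * (2.455e-07)^2 * 6769 * 9.81 / (9 * 0.00104)
v = 8.55166e-07 m/s = 855.1665 nm/s

855.1665


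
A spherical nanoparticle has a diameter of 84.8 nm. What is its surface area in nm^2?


Radius r = 84.8/2 = 42.4 nm
Surface area SA = 4 * pi * r^2
SA = 4 * pi * (42.4)^2
SA = 22591.32 nm^2

22591.32


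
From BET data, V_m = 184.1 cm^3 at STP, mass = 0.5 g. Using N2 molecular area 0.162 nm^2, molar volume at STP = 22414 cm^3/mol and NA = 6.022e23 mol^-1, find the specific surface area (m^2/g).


Number of moles in monolayer = V_m / 22414 = 184.1 / 22414 = 0.00821362
Number of molecules = moles * NA = 0.00821362 * 6.022e23
SA = molecules * sigma / mass
SA = (184.1 / 22414) * 6.022e23 * 0.162e-18 / 0.5
SA = 1602.6 m^2/g

1602.6


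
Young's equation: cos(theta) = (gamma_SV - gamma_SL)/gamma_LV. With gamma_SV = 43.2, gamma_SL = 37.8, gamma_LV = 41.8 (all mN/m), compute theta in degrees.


cos(theta) = (gamma_SV - gamma_SL) / gamma_LV
cos(theta) = (43.2 - 37.8) / 41.8
cos(theta) = 0.129187
theta = arccos(0.129187) = 82.58 degrees

82.58


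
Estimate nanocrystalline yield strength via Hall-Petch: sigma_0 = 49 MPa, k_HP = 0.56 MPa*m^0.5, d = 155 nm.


d = 155 nm = 1.55e-07 m
sqrt(d) = 0.0003937004
Hall-Petch contribution = k / sqrt(d) = 0.56 / 0.0003937004 = 1422.4 MPa
sigma = sigma_0 + k/sqrt(d) = 49 + 1422.4 = 1471.4 MPa

1471.4


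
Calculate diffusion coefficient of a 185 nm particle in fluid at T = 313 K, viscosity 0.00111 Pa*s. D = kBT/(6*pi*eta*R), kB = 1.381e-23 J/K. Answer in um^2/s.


Radius R = 185/2 = 92.5 nm = 9.25e-08 m
D = kB*T / (6*pi*eta*R)
D = 1.381e-23 * 313 / (6 * pi * 0.00111 * 9.25e-08)
D = 2.23343e-12 m^2/s = 2.233 um^2/s

2.233


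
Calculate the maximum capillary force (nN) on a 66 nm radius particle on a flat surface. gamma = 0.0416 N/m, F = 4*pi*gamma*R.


Convert radius: R = 66 nm = 6.6e-08 m
F = 4 * pi * gamma * R
F = 4 * pi * 0.0416 * 6.6e-08
F = 3.45022e-08 N = 34.5022 nN

34.5022


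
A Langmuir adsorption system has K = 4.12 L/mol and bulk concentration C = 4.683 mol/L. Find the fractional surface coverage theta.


Langmuir isotherm: theta = K*C / (1 + K*C)
K*C = 4.12 * 4.683 = 19.29396
theta = 19.29396 / (1 + 19.29396) = 19.29396 / 20.29396
theta = 0.9507

0.9507


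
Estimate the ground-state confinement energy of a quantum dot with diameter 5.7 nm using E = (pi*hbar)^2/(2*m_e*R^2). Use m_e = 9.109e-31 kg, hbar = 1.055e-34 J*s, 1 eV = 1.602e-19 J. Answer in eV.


Radius R = 5.7/2 = 2.85 nm = 2.85e-09 m
E = (pi * 1.055e-34)^2 / (2 * 9.109e-31 * (2.85e-09)^2)
E(J) = 7.42359e-21
E = E(J) / 1.602e-19 = 0.0463 eV

0.0463


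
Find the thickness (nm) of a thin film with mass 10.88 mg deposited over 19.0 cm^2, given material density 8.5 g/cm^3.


Convert: m = 10.88 mg = 1.0880e-05 kg, A = 19.0 cm^2 = 1.9000e-03 m^2, rho = 8.5 g/cm^3 = 8500 kg/m^3
t = m / (A * rho)
t = 1.0880e-05 / (1.9000e-03 * 8500)
t = 6.7368e-07 m = 673.7 nm

673.7


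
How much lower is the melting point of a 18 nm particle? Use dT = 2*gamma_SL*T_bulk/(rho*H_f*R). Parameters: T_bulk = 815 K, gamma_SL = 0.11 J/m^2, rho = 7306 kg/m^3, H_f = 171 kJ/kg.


Radius R = 18/2 = 9 nm = 9e-09 m
Convert H_f = 171 kJ/kg = 171000 J/kg
dT = 2 * gamma_SL * T_bulk / (rho * H_f * R)
dT = 2 * 0.11 * 815 / (7306 * 171000 * 9e-09)
dT = 15.9 K

15.9


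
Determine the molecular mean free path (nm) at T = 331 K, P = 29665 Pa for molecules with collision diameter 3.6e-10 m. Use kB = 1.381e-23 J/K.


Mean free path: lambda = kB*T / (sqrt(2) * pi * d^2 * P)
lambda = 1.381e-23 * 331 / (sqrt(2) * pi * (3.6e-10)^2 * 29665)
lambda = 2.67613e-07 m
lambda = 267.61 nm

267.61


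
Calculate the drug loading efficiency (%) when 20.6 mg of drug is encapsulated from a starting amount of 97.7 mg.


Drug loading efficiency = (drug loaded / drug initial) * 100
DLE = 20.6 / 97.7 * 100
DLE = 0.2108 * 100
DLE = 21.08%

21.08


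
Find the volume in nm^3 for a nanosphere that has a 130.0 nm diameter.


Radius r = 130.0/2 = 65 nm
Volume V = (4/3) * pi * r^3
V = (4/3) * pi * (65)^3
V = 1150346.51 nm^3

1150346.51


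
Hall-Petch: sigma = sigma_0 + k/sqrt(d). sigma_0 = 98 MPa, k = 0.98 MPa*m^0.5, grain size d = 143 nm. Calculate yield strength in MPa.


d = 143 nm = 1.43e-07 m
sqrt(d) = 0.0003781534
Hall-Petch contribution = k / sqrt(d) = 0.98 / 0.0003781534 = 2591.5 MPa
sigma = sigma_0 + k/sqrt(d) = 98 + 2591.5 = 2689.5 MPa

2689.5


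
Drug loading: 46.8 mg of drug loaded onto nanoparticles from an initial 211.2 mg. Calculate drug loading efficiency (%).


Drug loading efficiency = (drug loaded / drug initial) * 100
DLE = 46.8 / 211.2 * 100
DLE = 0.2216 * 100
DLE = 22.16%

22.16


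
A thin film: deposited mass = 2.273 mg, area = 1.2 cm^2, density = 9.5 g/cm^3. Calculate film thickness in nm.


Convert: m = 2.273 mg = 2.2730e-06 kg, A = 1.2 cm^2 = 1.2000e-04 m^2, rho = 9.5 g/cm^3 = 9500 kg/m^3
t = m / (A * rho)
t = 2.2730e-06 / (1.2000e-04 * 9500)
t = 1.9939e-06 m = 1993.9 nm

1993.9


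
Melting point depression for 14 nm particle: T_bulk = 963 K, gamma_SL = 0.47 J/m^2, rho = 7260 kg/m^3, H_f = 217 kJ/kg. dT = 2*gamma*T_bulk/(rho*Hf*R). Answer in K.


Radius R = 14/2 = 7 nm = 7e-09 m
Convert H_f = 217 kJ/kg = 217000 J/kg
dT = 2 * gamma_SL * T_bulk / (rho * H_f * R)
dT = 2 * 0.47 * 963 / (7260 * 217000 * 7e-09)
dT = 82.1 K

82.1


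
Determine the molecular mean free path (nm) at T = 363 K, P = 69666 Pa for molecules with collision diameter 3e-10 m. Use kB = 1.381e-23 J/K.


Mean free path: lambda = kB*T / (sqrt(2) * pi * d^2 * P)
lambda = 1.381e-23 * 363 / (sqrt(2) * pi * (3e-10)^2 * 69666)
lambda = 1.79958e-07 m
lambda = 179.96 nm

179.96


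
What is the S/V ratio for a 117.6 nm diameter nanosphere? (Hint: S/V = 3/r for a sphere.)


Radius r = 117.6/2 = 58.8 nm
S/V = 3 / r = 3 / 58.8
S/V = 0.051 nm^-1

0.051


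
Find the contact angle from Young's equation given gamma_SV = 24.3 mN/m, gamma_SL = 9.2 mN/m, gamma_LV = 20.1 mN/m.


cos(theta) = (gamma_SV - gamma_SL) / gamma_LV
cos(theta) = (24.3 - 9.2) / 20.1
cos(theta) = 0.751244
theta = arccos(0.751244) = 41.3 degrees

41.3


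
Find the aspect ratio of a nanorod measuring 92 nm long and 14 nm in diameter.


Aspect ratio AR = length / diameter
AR = 92 / 14
AR = 6.57

6.57


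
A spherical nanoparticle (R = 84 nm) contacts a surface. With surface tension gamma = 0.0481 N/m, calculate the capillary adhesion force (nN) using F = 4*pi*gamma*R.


Convert radius: R = 84 nm = 8.4e-08 m
F = 4 * pi * gamma * R
F = 4 * pi * 0.0481 * 8.4e-08
F = 5.07732e-08 N = 50.7732 nN

50.7732


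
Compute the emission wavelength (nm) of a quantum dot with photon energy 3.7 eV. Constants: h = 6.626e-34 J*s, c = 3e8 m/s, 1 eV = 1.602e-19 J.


Convert energy: E = 3.7 eV = 3.7 * 1.602e-19 = 5.9274e-19 J
lambda = h*c / E = 6.626e-34 * 3e8 / 5.9274e-19
lambda = 3.35358e-07 m = 335.4 nm

335.4


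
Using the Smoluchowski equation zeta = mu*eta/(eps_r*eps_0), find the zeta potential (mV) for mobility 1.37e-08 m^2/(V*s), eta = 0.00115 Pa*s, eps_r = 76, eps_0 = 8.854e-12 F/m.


Smoluchowski equation: zeta = mu * eta / (eps_r * eps_0)
zeta = 1.37e-08 * 0.00115 / (76 * 8.854e-12)
zeta = 0.023413 V = 23.41 mV

23.41


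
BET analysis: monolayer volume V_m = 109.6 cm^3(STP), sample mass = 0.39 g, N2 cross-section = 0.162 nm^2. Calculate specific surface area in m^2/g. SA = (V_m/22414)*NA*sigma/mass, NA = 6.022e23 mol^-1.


Number of moles in monolayer = V_m / 22414 = 109.6 / 22414 = 0.0048898
Number of molecules = moles * NA = 0.0048898 * 6.022e23
SA = molecules * sigma / mass
SA = (109.6 / 22414) * 6.022e23 * 0.162e-18 / 0.39
SA = 1223.2 m^2/g

1223.2


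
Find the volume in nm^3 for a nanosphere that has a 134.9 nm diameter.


Radius r = 134.9/2 = 67.45 nm
Volume V = (4/3) * pi * r^3
V = (4/3) * pi * (67.45)^3
V = 1285388.68 nm^3

1285388.68


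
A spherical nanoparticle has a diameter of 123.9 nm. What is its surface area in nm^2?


Radius r = 123.9/2 = 61.95 nm
Surface area SA = 4 * pi * r^2
SA = 4 * pi * (61.95)^2
SA = 48227.25 nm^2

48227.25


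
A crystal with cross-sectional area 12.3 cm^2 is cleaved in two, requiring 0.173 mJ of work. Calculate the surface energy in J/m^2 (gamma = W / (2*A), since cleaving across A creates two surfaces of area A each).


Convert: A = 12.3 cm^2 = 0.00123 m^2, W = 0.173 mJ = 0.000173 J
Cleaving exposes two faces of area A, so total new surface = 2*A and gamma = W / (2*A)
gamma = 0.000173 / (2 * 0.00123)
gamma = 0.07 J/m^2

0.07


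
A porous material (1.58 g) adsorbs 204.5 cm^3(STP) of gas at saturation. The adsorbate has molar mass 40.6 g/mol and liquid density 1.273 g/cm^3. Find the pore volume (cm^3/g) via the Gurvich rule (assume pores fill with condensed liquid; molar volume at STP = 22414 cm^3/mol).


Moles adsorbed n = V_ads / 22414 = 204.5 / 22414 = 9.123762e-03 mol
Liquid volume V_liq = n * M / rho_liq = 9.123762e-03 * 40.6 / 1.273 = 0.29099 cm^3
Specific pore volume V_pore = V_liq / m_sample = 0.29099 / 1.58
V_pore = 0.1842 cm^3/g

0.1842


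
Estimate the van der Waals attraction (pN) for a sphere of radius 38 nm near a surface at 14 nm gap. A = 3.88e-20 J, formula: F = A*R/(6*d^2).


Convert to SI: R = 38 nm = 3.8e-08 m, d = 14 nm = 1.4e-08 m
F = A * R / (6 * d^2)
F = 3.88e-20 * 3.8e-08 / (6 * (1.4e-08)^2)
F = 1.25374e-12 N = 1.254 pN

1.254


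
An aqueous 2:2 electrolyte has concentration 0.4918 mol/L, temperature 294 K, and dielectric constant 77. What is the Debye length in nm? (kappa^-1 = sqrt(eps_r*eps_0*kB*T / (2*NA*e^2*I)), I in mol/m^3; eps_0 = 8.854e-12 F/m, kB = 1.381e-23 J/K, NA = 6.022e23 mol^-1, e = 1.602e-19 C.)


Ionic strength I = 0.4918 * 2^2 * 1000 = 1967.2 mol/m^3
kappa^-1 = sqrt(77 * 8.854e-12 * 1.381e-23 * 294 / (2 * 6.022e23 * (1.602e-19)^2 * 1967.2))
kappa^-1 = 0.213 nm

0.213


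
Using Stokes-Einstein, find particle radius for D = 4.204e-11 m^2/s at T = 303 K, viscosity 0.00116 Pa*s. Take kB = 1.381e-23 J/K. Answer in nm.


Stokes-Einstein: R = kB*T / (6*pi*eta*D)
R = 1.381e-23 * 303 / (6 * pi * 0.00116 * 4.204e-11)
R = 4.55213e-09 m = 4.55 nm

4.55


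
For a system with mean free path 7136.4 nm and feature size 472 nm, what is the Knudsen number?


Knudsen number Kn = lambda / L
Kn = 7136.4 / 472
Kn = 15.1195

15.1195


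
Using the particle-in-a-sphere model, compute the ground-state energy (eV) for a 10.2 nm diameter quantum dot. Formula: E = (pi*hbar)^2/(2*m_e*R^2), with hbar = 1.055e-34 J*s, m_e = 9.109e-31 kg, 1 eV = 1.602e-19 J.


Radius R = 10.2/2 = 5.1 nm = 5.1e-09 m
E = (pi * 1.055e-34)^2 / (2 * 9.109e-31 * (5.1e-09)^2)
E(J) = 2.31827e-21
E = E(J) / 1.602e-19 = 0.0145 eV

0.0145


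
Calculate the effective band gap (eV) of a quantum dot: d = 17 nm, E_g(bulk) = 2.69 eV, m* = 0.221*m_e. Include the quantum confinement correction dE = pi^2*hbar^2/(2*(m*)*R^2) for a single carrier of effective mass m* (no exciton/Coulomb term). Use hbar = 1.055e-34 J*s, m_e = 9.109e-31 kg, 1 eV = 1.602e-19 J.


Radius R = 17/2 nm = 8.5e-09 m
Confinement energy dE = pi^2 * hbar^2 / (2 * m_eff * m_e * R^2)
dE = pi^2 * (1.055e-34)^2 / (2 * 0.221 * 9.109e-31 * (8.5e-09)^2) J, divided by 1.602e-19 J/eV
dE = 0.0236 eV
Total band gap = E_g(bulk) + dE = 2.69 + 0.0236 = 2.7136 eV

2.7136


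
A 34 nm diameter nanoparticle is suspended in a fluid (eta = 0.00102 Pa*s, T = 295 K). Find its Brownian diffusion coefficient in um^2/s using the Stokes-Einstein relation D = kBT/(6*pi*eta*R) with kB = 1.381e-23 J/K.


Radius R = 34/2 = 17 nm = 1.7e-08 m
D = kB*T / (6*pi*eta*R)
D = 1.381e-23 * 295 / (6 * pi * 0.00102 * 1.7e-08)
D = 1.24642e-11 m^2/s = 12.464 um^2/s

12.464


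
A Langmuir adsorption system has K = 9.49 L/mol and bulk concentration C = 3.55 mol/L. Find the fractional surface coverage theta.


Langmuir isotherm: theta = K*C / (1 + K*C)
K*C = 9.49 * 3.55 = 33.6895
theta = 33.6895 / (1 + 33.6895) = 33.6895 / 34.6895
theta = 0.9712

0.9712


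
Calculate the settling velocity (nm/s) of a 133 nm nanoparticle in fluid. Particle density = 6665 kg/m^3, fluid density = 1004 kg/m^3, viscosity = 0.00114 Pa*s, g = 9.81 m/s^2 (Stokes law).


Radius R = 133/2 nm = 6.65e-08 m
Density difference = 6665 - 1004 = 5661 kg/m^3
v = 2 * R^2 * (rho_p - rho_f) * g / (9 * eta)
v = 2 * (6.65e-08)^2 * 5661 * 9.81 / (9 * 0.00114)
v = 4.78727e-08 m/s = 47.8727 nm/s

47.8727


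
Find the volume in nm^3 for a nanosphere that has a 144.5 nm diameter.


Radius r = 144.5/2 = 72.25 nm
Volume V = (4/3) * pi * r^3
V = (4/3) * pi * (72.25)^3
V = 1579800.2 nm^3

1579800.2


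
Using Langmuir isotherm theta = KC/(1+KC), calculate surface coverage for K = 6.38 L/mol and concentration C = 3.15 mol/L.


Langmuir isotherm: theta = K*C / (1 + K*C)
K*C = 6.38 * 3.15 = 20.097
theta = 20.097 / (1 + 20.097) = 20.097 / 21.097
theta = 0.9526

0.9526


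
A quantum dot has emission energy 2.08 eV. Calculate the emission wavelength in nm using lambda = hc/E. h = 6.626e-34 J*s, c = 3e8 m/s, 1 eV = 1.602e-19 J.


Convert energy: E = 2.08 eV = 2.08 * 1.602e-19 = 3.33216e-19 J
lambda = h*c / E = 6.626e-34 * 3e8 / 3.33216e-19
lambda = 5.9655e-07 m = 596.5 nm

596.5


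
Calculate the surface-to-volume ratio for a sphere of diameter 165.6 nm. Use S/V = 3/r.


Radius r = 165.6/2 = 82.8 nm
S/V = 3 / r = 3 / 82.8
S/V = 0.0362 nm^-1

0.0362


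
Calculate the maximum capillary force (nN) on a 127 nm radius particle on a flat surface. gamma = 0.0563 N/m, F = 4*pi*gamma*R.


Convert radius: R = 127 nm = 1.27e-07 m
F = 4 * pi * gamma * R
F = 4 * pi * 0.0563 * 1.27e-07
F = 8.98508e-08 N = 89.8508 nN

89.8508


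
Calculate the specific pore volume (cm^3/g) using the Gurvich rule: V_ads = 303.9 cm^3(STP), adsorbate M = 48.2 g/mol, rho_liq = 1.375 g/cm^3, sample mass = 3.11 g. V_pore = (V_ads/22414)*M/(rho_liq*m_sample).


Moles adsorbed n = V_ads / 22414 = 303.9 / 22414 = 1.355849e-02 mol
Liquid volume V_liq = n * M / rho_liq = 1.355849e-02 * 48.2 / 1.375 = 0.47529 cm^3
Specific pore volume V_pore = V_liq / m_sample = 0.47529 / 3.11
V_pore = 0.1528 cm^3/g

0.1528


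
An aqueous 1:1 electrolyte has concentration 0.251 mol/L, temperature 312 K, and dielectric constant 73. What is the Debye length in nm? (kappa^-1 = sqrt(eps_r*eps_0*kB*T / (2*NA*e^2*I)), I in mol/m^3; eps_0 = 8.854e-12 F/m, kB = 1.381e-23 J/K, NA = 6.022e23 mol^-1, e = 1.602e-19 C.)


Ionic strength I = 0.251 * 1^2 * 1000 = 251 mol/m^3
kappa^-1 = sqrt(73 * 8.854e-12 * 1.381e-23 * 312 / (2 * 6.022e23 * (1.602e-19)^2 * 251))
kappa^-1 = 0.599 nm

0.599


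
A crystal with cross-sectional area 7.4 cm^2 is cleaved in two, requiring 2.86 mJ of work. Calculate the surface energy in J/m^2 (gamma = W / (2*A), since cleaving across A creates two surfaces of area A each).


Convert: A = 7.4 cm^2 = 0.00074 m^2, W = 2.86 mJ = 0.00286 J
Cleaving exposes two faces of area A, so total new surface = 2*A and gamma = W / (2*A)
gamma = 0.00286 / (2 * 0.00074)
gamma = 1.932 J/m^2

1.932


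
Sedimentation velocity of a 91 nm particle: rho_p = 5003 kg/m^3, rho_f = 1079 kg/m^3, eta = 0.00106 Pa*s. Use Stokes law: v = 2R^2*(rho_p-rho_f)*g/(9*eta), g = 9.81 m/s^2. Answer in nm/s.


Radius R = 91/2 nm = 4.55e-08 m
Density difference = 5003 - 1079 = 3924 kg/m^3
v = 2 * R^2 * (rho_p - rho_f) * g / (9 * eta)
v = 2 * (4.55e-08)^2 * 3924 * 9.81 / (9 * 0.00106)
v = 1.67072e-08 m/s = 16.7072 nm/s

16.7072


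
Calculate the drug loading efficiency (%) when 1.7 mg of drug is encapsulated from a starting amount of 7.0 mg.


Drug loading efficiency = (drug loaded / drug initial) * 100
DLE = 1.7 / 7.0 * 100
DLE = 0.2429 * 100
DLE = 24.29%

24.29


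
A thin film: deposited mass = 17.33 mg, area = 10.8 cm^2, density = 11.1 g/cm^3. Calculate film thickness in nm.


Convert: m = 17.33 mg = 1.7330e-05 kg, A = 10.8 cm^2 = 1.0800e-03 m^2, rho = 11.1 g/cm^3 = 11100 kg/m^3
t = m / (A * rho)
t = 1.7330e-05 / (1.0800e-03 * 11100)
t = 1.4456e-06 m = 1445.6 nm

1445.6


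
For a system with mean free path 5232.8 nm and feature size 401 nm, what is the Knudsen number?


Knudsen number Kn = lambda / L
Kn = 5232.8 / 401
Kn = 13.0494

13.0494


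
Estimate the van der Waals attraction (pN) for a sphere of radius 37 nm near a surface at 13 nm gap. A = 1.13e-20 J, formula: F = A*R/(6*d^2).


Convert to SI: R = 37 nm = 3.7e-08 m, d = 13 nm = 1.3e-08 m
F = A * R / (6 * d^2)
F = 1.13e-20 * 3.7e-08 / (6 * (1.3e-08)^2)
F = 4.12327e-13 N = 0.412 pN

0.412


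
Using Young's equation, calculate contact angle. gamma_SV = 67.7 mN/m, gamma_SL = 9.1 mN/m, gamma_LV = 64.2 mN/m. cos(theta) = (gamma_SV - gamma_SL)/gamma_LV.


cos(theta) = (gamma_SV - gamma_SL) / gamma_LV
cos(theta) = (67.7 - 9.1) / 64.2
cos(theta) = 0.912773
theta = arccos(0.912773) = 24.11 degrees

24.11


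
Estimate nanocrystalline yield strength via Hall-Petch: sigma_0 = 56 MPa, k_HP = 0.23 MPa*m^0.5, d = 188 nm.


d = 188 nm = 1.88e-07 m
sqrt(d) = 0.0004335897
Hall-Petch contribution = k / sqrt(d) = 0.23 / 0.0004335897 = 530.5 MPa
sigma = sigma_0 + k/sqrt(d) = 56 + 530.5 = 586.5 MPa

586.5


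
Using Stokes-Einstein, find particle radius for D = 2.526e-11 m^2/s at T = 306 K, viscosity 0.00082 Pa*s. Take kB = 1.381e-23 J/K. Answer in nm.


Stokes-Einstein: R = kB*T / (6*pi*eta*D)
R = 1.381e-23 * 306 / (6 * pi * 0.00082 * 2.526e-11)
R = 1.08235e-08 m = 10.82 nm

10.82


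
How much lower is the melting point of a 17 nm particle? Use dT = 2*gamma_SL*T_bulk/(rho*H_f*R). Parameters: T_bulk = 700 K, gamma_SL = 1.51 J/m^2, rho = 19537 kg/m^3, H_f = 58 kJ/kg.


Radius R = 17/2 = 8.5 nm = 8.5e-09 m
Convert H_f = 58 kJ/kg = 58000 J/kg
dT = 2 * gamma_SL * T_bulk / (rho * H_f * R)
dT = 2 * 1.51 * 700 / (19537 * 58000 * 8.5e-09)
dT = 219.5 K

219.5


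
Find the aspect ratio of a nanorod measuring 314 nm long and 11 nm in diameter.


Aspect ratio AR = length / diameter
AR = 314 / 11
AR = 28.55

28.55


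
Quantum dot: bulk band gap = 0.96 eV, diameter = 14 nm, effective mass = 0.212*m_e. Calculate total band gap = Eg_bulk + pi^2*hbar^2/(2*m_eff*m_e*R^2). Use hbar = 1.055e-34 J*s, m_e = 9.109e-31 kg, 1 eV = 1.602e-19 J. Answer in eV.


Radius R = 14/2 nm = 7e-09 m
Confinement energy dE = pi^2 * hbar^2 / (2 * m_eff * m_e * R^2)
dE = pi^2 * (1.055e-34)^2 / (2 * 0.212 * 9.109e-31 * (7e-09)^2) J, divided by 1.602e-19 J/eV
dE = 0.0362 eV
Total band gap = E_g(bulk) + dE = 0.96 + 0.0362 = 0.9962 eV

0.9962


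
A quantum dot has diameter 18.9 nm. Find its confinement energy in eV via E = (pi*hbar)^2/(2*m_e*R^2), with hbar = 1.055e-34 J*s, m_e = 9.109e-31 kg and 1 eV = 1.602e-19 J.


Radius R = 18.9/2 = 9.45 nm = 9.45e-09 m
E = (pi * 1.055e-34)^2 / (2 * 9.109e-31 * (9.45e-09)^2)
E(J) = 6.75212e-22
E = E(J) / 1.602e-19 = 0.0042 eV

0.0042


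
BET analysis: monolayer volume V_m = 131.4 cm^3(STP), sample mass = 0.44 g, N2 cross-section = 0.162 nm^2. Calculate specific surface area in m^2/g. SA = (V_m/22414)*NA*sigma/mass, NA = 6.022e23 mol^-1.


Number of moles in monolayer = V_m / 22414 = 131.4 / 22414 = 0.00586241
Number of molecules = moles * NA = 0.00586241 * 6.022e23
SA = molecules * sigma / mass
SA = (131.4 / 22414) * 6.022e23 * 0.162e-18 / 0.44
SA = 1299.8 m^2/g

1299.8


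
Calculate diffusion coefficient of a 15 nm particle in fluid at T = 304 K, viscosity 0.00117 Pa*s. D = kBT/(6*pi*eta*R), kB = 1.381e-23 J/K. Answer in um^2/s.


Radius R = 15/2 = 7.5 nm = 7.5e-09 m
D = kB*T / (6*pi*eta*R)
D = 1.381e-23 * 304 / (6 * pi * 0.00117 * 7.5e-09)
D = 2.53816e-11 m^2/s = 25.382 um^2/s

25.382


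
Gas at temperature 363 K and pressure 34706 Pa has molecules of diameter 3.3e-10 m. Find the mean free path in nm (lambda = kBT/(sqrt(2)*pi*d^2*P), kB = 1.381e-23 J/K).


Mean free path: lambda = kB*T / (sqrt(2) * pi * d^2 * P)
lambda = 1.381e-23 * 363 / (sqrt(2) * pi * (3.3e-10)^2 * 34706)
lambda = 2.9854e-07 m
lambda = 298.54 nm

298.54


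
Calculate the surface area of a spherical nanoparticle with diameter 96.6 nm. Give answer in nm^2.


Radius r = 96.6/2 = 48.3 nm
Surface area SA = 4 * pi * r^2
SA = 4 * pi * (48.3)^2
SA = 29315.96 nm^2

29315.96


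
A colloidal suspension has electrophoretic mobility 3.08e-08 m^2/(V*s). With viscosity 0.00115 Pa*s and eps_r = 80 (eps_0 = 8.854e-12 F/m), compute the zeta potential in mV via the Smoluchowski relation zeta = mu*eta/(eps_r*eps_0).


Smoluchowski equation: zeta = mu * eta / (eps_r * eps_0)
zeta = 3.08e-08 * 0.00115 / (80 * 8.854e-12)
zeta = 0.050006 V = 50.01 mV

50.01


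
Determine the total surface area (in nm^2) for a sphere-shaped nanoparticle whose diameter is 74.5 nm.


Radius r = 74.5/2 = 37.25 nm
Surface area SA = 4 * pi * r^2
SA = 4 * pi * (37.25)^2
SA = 17436.62 nm^2

17436.62


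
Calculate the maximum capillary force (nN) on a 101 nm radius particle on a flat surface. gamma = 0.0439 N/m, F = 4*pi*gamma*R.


Convert radius: R = 101 nm = 1.01e-07 m
F = 4 * pi * gamma * R
F = 4 * pi * 0.0439 * 1.01e-07
F = 5.5718e-08 N = 55.718 nN

55.718


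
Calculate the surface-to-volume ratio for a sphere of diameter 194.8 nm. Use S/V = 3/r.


Radius r = 194.8/2 = 97.4 nm
S/V = 3 / r = 3 / 97.4
S/V = 0.0308 nm^-1

0.0308


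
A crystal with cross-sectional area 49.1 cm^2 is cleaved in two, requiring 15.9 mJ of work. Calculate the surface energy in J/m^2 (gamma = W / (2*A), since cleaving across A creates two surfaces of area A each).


Convert: A = 49.1 cm^2 = 0.00491 m^2, W = 15.9 mJ = 0.0159 J
Cleaving exposes two faces of area A, so total new surface = 2*A and gamma = W / (2*A)
gamma = 0.0159 / (2 * 0.00491)
gamma = 1.619 J/m^2

1.619


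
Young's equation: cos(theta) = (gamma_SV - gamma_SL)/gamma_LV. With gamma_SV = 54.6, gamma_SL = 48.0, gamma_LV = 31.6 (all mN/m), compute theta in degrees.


cos(theta) = (gamma_SV - gamma_SL) / gamma_LV
cos(theta) = (54.6 - 48.0) / 31.6
cos(theta) = 0.208861
theta = arccos(0.208861) = 77.94 degrees

77.94


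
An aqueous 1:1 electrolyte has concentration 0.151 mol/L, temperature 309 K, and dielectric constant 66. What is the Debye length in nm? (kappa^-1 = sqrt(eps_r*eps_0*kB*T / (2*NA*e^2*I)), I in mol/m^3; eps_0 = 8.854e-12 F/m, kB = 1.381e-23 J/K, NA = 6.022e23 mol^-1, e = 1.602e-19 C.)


Ionic strength I = 0.151 * 1^2 * 1000 = 151 mol/m^3
kappa^-1 = sqrt(66 * 8.854e-12 * 1.381e-23 * 309 / (2 * 6.022e23 * (1.602e-19)^2 * 151))
kappa^-1 = 0.731 nm

0.731


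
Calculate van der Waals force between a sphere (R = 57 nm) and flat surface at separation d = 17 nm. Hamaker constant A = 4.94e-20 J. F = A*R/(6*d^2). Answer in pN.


Convert to SI: R = 57 nm = 5.7e-08 m, d = 17 nm = 1.7e-08 m
F = A * R / (6 * d^2)
F = 4.94e-20 * 5.7e-08 / (6 * (1.7e-08)^2)
F = 1.62388e-12 N = 1.624 pN

1.624


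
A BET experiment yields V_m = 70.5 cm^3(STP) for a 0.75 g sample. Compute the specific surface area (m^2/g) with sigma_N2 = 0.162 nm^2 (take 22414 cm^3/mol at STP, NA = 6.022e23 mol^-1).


Number of moles in monolayer = V_m / 22414 = 70.5 / 22414 = 0.00314536
Number of molecules = moles * NA = 0.00314536 * 6.022e23
SA = molecules * sigma / mass
SA = (70.5 / 22414) * 6.022e23 * 0.162e-18 / 0.75
SA = 409.1 m^2/g

409.1


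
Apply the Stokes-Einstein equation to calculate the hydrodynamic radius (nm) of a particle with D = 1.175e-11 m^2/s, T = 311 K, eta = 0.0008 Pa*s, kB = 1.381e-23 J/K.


Stokes-Einstein: R = kB*T / (6*pi*eta*D)
R = 1.381e-23 * 311 / (6 * pi * 0.0008 * 1.175e-11)
R = 2.42396e-08 m = 24.24 nm

24.24


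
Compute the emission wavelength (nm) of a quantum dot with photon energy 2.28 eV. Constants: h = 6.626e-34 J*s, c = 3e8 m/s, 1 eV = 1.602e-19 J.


Convert energy: E = 2.28 eV = 2.28 * 1.602e-19 = 3.65256e-19 J
lambda = h*c / E = 6.626e-34 * 3e8 / 3.65256e-19
lambda = 5.44221e-07 m = 544.2 nm

544.2


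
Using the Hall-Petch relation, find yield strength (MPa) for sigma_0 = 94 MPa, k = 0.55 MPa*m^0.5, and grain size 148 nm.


d = 148 nm = 1.48e-07 m
sqrt(d) = 0.0003847077
Hall-Petch contribution = k / sqrt(d) = 0.55 / 0.0003847077 = 1429.7 MPa
sigma = sigma_0 + k/sqrt(d) = 94 + 1429.7 = 1523.7 MPa

1523.7


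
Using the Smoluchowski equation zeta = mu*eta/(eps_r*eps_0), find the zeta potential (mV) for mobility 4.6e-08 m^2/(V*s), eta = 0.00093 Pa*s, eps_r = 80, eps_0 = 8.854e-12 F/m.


Smoluchowski equation: zeta = mu * eta / (eps_r * eps_0)
zeta = 4.6e-08 * 0.00093 / (80 * 8.854e-12)
zeta = 0.060396 V = 60.4 mV

60.4


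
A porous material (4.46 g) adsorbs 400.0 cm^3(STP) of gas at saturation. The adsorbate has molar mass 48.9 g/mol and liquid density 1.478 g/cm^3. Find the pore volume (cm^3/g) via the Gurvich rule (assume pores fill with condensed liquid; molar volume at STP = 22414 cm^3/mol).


Moles adsorbed n = V_ads / 22414 = 400.0 / 22414 = 1.784599e-02 mol
Liquid volume V_liq = n * M / rho_liq = 1.784599e-02 * 48.9 / 1.478 = 0.59044 cm^3
Specific pore volume V_pore = V_liq / m_sample = 0.59044 / 4.46
V_pore = 0.1324 cm^3/g

0.1324


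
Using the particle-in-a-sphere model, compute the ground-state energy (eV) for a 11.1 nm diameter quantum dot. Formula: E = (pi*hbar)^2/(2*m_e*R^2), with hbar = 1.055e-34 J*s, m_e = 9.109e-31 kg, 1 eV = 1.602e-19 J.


Radius R = 11.1/2 = 5.55 nm = 5.55e-09 m
E = (pi * 1.055e-34)^2 / (2 * 9.109e-31 * (5.55e-09)^2)
E(J) = 1.95757e-21
E = E(J) / 1.602e-19 = 0.0122 eV

0.0122


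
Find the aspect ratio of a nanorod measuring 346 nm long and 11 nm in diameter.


Aspect ratio AR = length / diameter
AR = 346 / 11
AR = 31.45

31.45


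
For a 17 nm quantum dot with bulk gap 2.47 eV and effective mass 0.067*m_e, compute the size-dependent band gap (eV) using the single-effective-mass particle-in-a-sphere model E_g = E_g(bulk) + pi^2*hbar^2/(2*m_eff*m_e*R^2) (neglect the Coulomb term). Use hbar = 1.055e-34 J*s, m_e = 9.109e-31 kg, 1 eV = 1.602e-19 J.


Radius R = 17/2 nm = 8.5e-09 m
Confinement energy dE = pi^2 * hbar^2 / (2 * m_eff * m_e * R^2)
dE = pi^2 * (1.055e-34)^2 / (2 * 0.067 * 9.109e-31 * (8.5e-09)^2) J, divided by 1.602e-19 J/eV
dE = 0.0778 eV
Total band gap = E_g(bulk) + dE = 2.47 + 0.0778 = 2.5478 eV

2.5478


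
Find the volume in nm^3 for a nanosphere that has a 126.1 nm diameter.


Radius r = 126.1/2 = 63.05 nm
Volume V = (4/3) * pi * r^3
V = (4/3) * pi * (63.05)^3
V = 1049890.2 nm^3

1049890.2


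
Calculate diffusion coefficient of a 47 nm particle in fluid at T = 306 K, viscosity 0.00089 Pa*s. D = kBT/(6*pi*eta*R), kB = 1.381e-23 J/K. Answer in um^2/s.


Radius R = 47/2 = 23.5 nm = 2.35e-08 m
D = kB*T / (6*pi*eta*R)
D = 1.381e-23 * 306 / (6 * pi * 0.00089 * 2.35e-08)
D = 1.0719e-11 m^2/s = 10.719 um^2/s

10.719


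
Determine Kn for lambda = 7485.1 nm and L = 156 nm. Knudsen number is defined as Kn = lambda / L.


Knudsen number Kn = lambda / L
Kn = 7485.1 / 156
Kn = 47.9814

47.9814


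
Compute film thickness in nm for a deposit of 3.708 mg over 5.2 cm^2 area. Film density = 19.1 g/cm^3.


Convert: m = 3.708 mg = 3.7080e-06 kg, A = 5.2 cm^2 = 5.2000e-04 m^2, rho = 19.1 g/cm^3 = 19100 kg/m^3
t = m / (A * rho)
t = 3.7080e-06 / (5.2000e-04 * 19100)
t = 3.7334e-07 m = 373.3 nm

373.3


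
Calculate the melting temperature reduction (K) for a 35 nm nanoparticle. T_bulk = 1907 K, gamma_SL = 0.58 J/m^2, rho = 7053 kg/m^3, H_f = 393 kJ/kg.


Radius R = 35/2 = 17.5 nm = 1.75e-08 m
Convert H_f = 393 kJ/kg = 393000 J/kg
dT = 2 * gamma_SL * T_bulk / (rho * H_f * R)
dT = 2 * 0.58 * 1907 / (7053 * 393000 * 1.75e-08)
dT = 45.6 K

45.6


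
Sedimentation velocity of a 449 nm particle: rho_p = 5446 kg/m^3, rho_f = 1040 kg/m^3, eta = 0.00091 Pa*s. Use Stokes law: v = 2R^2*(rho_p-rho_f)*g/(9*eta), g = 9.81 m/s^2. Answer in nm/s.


Radius R = 449/2 nm = 2.245e-07 m
Density difference = 5446 - 1040 = 4406 kg/m^3
v = 2 * R^2 * (rho_p - rho_f) * g / (9 * eta)
v = 2 * (2.245e-07)^2 * 4406 * 9.81 / (9 * 0.00091)
v = 5.31976e-07 m/s = 531.9763 nm/s

531.9763


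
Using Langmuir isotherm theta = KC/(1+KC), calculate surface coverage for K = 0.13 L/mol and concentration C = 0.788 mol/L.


Langmuir isotherm: theta = K*C / (1 + K*C)
K*C = 0.13 * 0.788 = 0.10244
theta = 0.10244 / (1 + 0.10244) = 0.10244 / 1.10244
theta = 0.0929

0.0929


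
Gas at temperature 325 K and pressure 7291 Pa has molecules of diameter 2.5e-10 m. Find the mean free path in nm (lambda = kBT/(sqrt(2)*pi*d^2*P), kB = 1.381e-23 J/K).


Mean free path: lambda = kB*T / (sqrt(2) * pi * d^2 * P)
lambda = 1.381e-23 * 325 / (sqrt(2) * pi * (2.5e-10)^2 * 7291)
lambda = 2.21689e-06 m
lambda = 2216.89 nm

2216.89


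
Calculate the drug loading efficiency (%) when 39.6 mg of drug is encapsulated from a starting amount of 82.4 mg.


Drug loading efficiency = (drug loaded / drug initial) * 100
DLE = 39.6 / 82.4 * 100
DLE = 0.4806 * 100
DLE = 48.06%

48.06


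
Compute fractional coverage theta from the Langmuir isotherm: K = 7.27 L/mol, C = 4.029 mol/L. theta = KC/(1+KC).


Langmuir isotherm: theta = K*C / (1 + K*C)
K*C = 7.27 * 4.029 = 29.29083
theta = 29.29083 / (1 + 29.29083) = 29.29083 / 30.29083
theta = 0.967

0.967


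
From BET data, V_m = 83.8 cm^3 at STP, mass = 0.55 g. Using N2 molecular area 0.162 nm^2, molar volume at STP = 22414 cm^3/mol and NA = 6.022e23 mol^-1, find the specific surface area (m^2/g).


Number of moles in monolayer = V_m / 22414 = 83.8 / 22414 = 0.00373873
Number of molecules = moles * NA = 0.00373873 * 6.022e23
SA = molecules * sigma / mass
SA = (83.8 / 22414) * 6.022e23 * 0.162e-18 / 0.55
SA = 663.2 m^2/g

663.2


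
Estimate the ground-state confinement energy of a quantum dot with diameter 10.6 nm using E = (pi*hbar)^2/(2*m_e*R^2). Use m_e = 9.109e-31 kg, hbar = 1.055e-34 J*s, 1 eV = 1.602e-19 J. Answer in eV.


Radius R = 10.6/2 = 5.3 nm = 5.3e-09 m
E = (pi * 1.055e-34)^2 / (2 * 9.109e-31 * (5.3e-09)^2)
E(J) = 2.14661e-21
E = E(J) / 1.602e-19 = 0.0134 eV

0.0134


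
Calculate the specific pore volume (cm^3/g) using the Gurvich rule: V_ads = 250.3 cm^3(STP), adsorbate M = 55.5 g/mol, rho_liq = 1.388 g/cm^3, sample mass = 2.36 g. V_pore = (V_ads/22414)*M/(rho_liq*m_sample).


Moles adsorbed n = V_ads / 22414 = 250.3 / 22414 = 1.116713e-02 mol
Liquid volume V_liq = n * M / rho_liq = 1.116713e-02 * 55.5 / 1.388 = 0.44652 cm^3
Specific pore volume V_pore = V_liq / m_sample = 0.44652 / 2.36
V_pore = 0.1892 cm^3/g

0.1892


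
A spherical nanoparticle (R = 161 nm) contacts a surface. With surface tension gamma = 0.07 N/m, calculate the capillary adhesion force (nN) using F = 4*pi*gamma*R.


Convert radius: R = 161 nm = 1.61e-07 m
F = 4 * pi * gamma * R
F = 4 * pi * 0.07 * 1.61e-07
F = 1.41623e-07 N = 141.623 nN

141.623


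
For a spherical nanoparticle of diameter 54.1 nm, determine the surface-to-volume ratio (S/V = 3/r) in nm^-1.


Radius r = 54.1/2 = 27.05 nm
S/V = 3 / r = 3 / 27.05
S/V = 0.1109 nm^-1

0.1109


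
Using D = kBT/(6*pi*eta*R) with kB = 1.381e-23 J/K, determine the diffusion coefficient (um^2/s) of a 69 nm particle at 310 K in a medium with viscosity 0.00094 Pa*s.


Radius R = 69/2 = 34.5 nm = 3.45e-08 m
D = kB*T / (6*pi*eta*R)
D = 1.381e-23 * 310 / (6 * pi * 0.00094 * 3.45e-08)
D = 7.00337e-12 m^2/s = 7.003 um^2/s

7.003


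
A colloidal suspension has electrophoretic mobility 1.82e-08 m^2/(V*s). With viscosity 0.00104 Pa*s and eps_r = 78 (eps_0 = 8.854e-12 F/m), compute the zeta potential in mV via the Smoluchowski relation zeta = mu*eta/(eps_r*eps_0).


Smoluchowski equation: zeta = mu * eta / (eps_r * eps_0)
zeta = 1.82e-08 * 0.00104 / (78 * 8.854e-12)
zeta = 0.027408 V = 27.41 mV

27.41


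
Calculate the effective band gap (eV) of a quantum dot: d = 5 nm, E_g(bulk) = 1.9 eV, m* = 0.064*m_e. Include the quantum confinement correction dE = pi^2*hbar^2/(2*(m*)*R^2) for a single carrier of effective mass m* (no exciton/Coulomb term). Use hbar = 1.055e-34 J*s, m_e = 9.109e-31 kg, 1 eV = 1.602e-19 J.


Radius R = 5/2 nm = 2.5e-09 m
Confinement energy dE = pi^2 * hbar^2 / (2 * m_eff * m_e * R^2)
dE = pi^2 * (1.055e-34)^2 / (2 * 0.064 * 9.109e-31 * (2.5e-09)^2) J, divided by 1.602e-19 J/eV
dE = 0.941 eV
Total band gap = E_g(bulk) + dE = 1.9 + 0.941 = 2.841 eV

2.841


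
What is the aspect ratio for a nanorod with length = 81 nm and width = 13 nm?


Aspect ratio AR = length / diameter
AR = 81 / 13
AR = 6.23

6.23


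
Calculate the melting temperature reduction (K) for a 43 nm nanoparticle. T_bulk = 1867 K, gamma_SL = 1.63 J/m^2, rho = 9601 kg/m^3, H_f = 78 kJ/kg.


Radius R = 43/2 = 21.5 nm = 2.15e-08 m
Convert H_f = 78 kJ/kg = 78000 J/kg
dT = 2 * gamma_SL * T_bulk / (rho * H_f * R)
dT = 2 * 1.63 * 1867 / (9601 * 78000 * 2.15e-08)
dT = 378.0 K

378.0


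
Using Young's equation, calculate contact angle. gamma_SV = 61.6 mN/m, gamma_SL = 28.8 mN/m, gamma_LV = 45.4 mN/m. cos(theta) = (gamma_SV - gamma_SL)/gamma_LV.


cos(theta) = (gamma_SV - gamma_SL) / gamma_LV
cos(theta) = (61.6 - 28.8) / 45.4
cos(theta) = 0.722467
theta = arccos(0.722467) = 43.74 degrees

43.74


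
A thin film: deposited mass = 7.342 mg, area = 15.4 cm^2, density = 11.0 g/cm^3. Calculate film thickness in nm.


Convert: m = 7.342 mg = 7.3420e-06 kg, A = 15.4 cm^2 = 1.5400e-03 m^2, rho = 11.0 g/cm^3 = 11000 kg/m^3
t = m / (A * rho)
t = 7.3420e-06 / (1.5400e-03 * 11000)
t = 4.3341e-07 m = 433.4 nm

433.4


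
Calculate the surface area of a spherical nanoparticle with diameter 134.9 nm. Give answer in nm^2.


Radius r = 134.9/2 = 67.45 nm
Surface area SA = 4 * pi * r^2
SA = 4 * pi * (67.45)^2
SA = 57170.73 nm^2

57170.73


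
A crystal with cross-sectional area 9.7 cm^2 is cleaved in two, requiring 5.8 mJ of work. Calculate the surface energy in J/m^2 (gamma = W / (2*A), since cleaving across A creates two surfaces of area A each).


Convert: A = 9.7 cm^2 = 0.00097 m^2, W = 5.8 mJ = 0.0058 J
Cleaving exposes two faces of area A, so total new surface = 2*A and gamma = W / (2*A)
gamma = 0.0058 / (2 * 0.00097)
gamma = 2.99 J/m^2

2.99


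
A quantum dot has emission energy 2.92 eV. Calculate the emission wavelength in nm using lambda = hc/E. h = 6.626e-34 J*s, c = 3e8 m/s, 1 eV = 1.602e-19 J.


Convert energy: E = 2.92 eV = 2.92 * 1.602e-19 = 4.67784e-19 J
lambda = h*c / E = 6.626e-34 * 3e8 / 4.67784e-19
lambda = 4.2494e-07 m = 424.9 nm

424.9


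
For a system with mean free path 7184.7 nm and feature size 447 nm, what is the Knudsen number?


Knudsen number Kn = lambda / L
Kn = 7184.7 / 447
Kn = 16.0732

16.0732
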